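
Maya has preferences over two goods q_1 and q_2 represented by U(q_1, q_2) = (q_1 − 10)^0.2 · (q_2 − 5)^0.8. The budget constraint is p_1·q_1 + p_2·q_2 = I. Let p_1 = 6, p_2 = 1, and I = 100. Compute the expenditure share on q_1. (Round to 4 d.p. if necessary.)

share on q_1 = 0.67

After buying the subsistence bundle (10, 5), a share 0.2 of the remaining income goes to q_1: q_1* = 10 + 0.2·(I − 10p_1 − 5p_2)/p_1.
Discretionary income = 100 − 10·6 − 5·1 = 35; q_1* = 10 + 0.2·35/6 = 11.1667; q_2* = 5 + 0.8·35/1 = 33.
Expenditure on q_1: 6·11.1667 = 67; share = 0.67.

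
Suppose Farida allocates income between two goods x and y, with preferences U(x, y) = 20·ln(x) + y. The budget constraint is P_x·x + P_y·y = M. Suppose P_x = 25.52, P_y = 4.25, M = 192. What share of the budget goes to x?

MU_x = 20/x, MU_y = 1. Tangency: 20/x = P_x/P_y.
So x*(P_x,P_y) = 20·P_y/P_x, independent of income; and y* = (M − 20·P_y)/P_y.
At the given prices: x* = 20·4.25/25.52 = 3.3307, and y* = 25.1765.
Expenditure on x: 25.52·3.3307 = 85; share = 0.4427.

share on x = 0.4427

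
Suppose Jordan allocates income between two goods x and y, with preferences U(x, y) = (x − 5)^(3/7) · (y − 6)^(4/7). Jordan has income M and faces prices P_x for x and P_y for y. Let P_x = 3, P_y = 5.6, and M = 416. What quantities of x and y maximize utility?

MRS = (3/4)·(y−6)/(x−5). Tangency with P_x/P_y gives y−6 = (4/3)·(P_x/P_y)·(x−5).
Substituting into the budget: x* = 5 + 3/7·(M − 5·P_x − 6·P_y)/P_x, and y* = 6 + 4/7·(…)/P_y.
Discretionary income = 416 − 5·3 − 6·5.6 = 367.4; x* = 5 + 3/7·367.4/3 = 57.4857; y* = 6 + 4/7·367.4/5.6 = 43.4898.

x* = 57.4857, y* = 43.4898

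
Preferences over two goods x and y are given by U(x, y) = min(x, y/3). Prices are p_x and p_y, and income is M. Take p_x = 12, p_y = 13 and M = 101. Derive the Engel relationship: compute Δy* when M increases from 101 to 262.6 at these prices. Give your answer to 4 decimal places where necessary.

Δy* = 9.5059

Leontief preferences: the optimum is at the kink where x/1 = y/3, i.e. y = 3·x.
Budget: p_x·x + p_y·3·x = M, so (p_x + 3·p_y)·x = M.
Demand: x*(p_x,p_y,M) = M/(p_x + 3·p_y), y* = 3·M/(p_x + 3·p_y).
Here 12 + 3·13 = 51, giving y* = 5.9412.
At M' = 262.6: y* = 15.4471. Change: 15.4471 − 5.9412 = 9.5059.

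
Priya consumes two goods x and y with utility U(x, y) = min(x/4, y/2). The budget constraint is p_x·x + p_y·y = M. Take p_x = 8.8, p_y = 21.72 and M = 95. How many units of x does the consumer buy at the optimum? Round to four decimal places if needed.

Leontief preferences: the optimum is at the kink where x/4 = y/2, i.e. y = (1/2)·x.
Budget: p_x·x + p_y·(1/2)·x = M, so (4·p_x + 2·p_y)·x = 4·M.
Demand: x*(p_x,p_y,M) = 4·M/(4·p_x + 2·p_y), y* = 2·M/(4·p_x + 2·p_y).
Here 4·8.8 + 2·21.72 = 78.64, giving x* = 4.8321.

x* = 4.8321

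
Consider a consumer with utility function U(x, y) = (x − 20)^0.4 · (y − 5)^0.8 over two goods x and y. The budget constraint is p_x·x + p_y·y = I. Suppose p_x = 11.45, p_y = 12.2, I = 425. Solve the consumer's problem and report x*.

x* = 23.9301

MRS = (1/2)·(y−5)/(x−20). Tangency with p_x/p_y gives y−5 = 2·(p_x/p_y)·(x−20).
Substituting into the budget: x* = 20 + 1/3·(I − 20·p_x − 5·p_y)/p_x, and y* = 5 + 2/3·(…)/p_y.
Discretionary income = 425 − 20·11.45 − 5·12.2 = 135; x* = 20 + 1/3·135/11.45 = 23.9301.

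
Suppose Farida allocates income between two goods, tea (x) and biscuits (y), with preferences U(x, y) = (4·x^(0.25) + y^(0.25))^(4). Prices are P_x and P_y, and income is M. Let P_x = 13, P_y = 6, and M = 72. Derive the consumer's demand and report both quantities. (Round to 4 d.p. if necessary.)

MU_x ∝ 4·x^(-0.75), MU_y ∝ y^(-0.75), so MRS = 4·(y/x)^(0.75) = P_x/P_y.
Hence y/x = ((1/4)·P_x/P_y)^(1/(0.75)), i.e. raised to the 4/3 power.
With the ratio pinned down, the budget gives x* = M/(P_x + P_y·(y/x)) and y* = (y/x)·x*.
Numerically y/x = 0.441546, so x* = 72/(13 + 6·0.441546) = 4.6009 and y* = 0.441546·4.6009 = 2.0315.

x* = 4.6009, y* = 2.0315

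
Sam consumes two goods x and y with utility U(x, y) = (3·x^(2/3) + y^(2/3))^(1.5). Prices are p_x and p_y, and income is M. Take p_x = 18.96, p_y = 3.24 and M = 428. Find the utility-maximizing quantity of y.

From the CES first-order condition, 3·(y/x)^(1/3) = p_x/p_y.
Hence y/x = ((1/3)·p_x/p_y)^(1/(1/3)), i.e. raised to the 3 power.
Substitute y = (y/x)·x into the budget: x* = M/(p_x + p_y·(y/x)).
Numerically y/x = 7.421919, so x* = 428/(18.96 + 3.24·7.421919) = 9.9519 and y* = 7.421919·9.9519 = 73.8619.

y* = 73.8619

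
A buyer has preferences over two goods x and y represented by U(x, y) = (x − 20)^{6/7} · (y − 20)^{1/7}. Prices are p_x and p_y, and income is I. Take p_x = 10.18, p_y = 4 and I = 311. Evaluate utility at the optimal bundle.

V = 2.041

This is Cobb-Douglas in (x−20, y−20): tangency gives 6/7·p_y·(y−20) = 1/7·p_x·(x−20).
After buying the subsistence bundle (20, 20), a share 6/7 of the remaining income goes to x: x* = 20 + 6/7·(I − 20p_x − 20p_y)/p_x.
Discretionary income = 311 − 20·10.18 − 20·4 = 27.4; x* = 20 + 6/7·27.4/10.18 = 22.307; y* = 20 + 1/7·27.4/4 = 20.9786.
Utility at the optimum: U(22.307, 20.9786) = 2.041.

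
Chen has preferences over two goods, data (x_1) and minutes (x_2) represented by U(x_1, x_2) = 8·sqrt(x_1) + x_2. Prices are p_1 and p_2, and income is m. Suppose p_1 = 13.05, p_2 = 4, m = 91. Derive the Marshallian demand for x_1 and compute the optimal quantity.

Set MRS = p_1/p_2: 4·x_1^(−1/2) = p_1/p_2.
Solve: √x_1 = 4·p_2/p_1, so x_1*(p_1,p_2) = (4·p_2/p_1)², and x_2* = (m − p_1·x_1*)/p_2.
Plugging in: x_1* = (4·4/13.05)² = 1.5032.

x_1* = 1.5032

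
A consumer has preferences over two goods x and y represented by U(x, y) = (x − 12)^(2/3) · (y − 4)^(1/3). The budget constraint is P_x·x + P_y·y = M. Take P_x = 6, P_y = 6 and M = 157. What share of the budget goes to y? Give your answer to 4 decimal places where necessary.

Let x' = x−12, y' = y−4. MRS = 2·y'/x' = P_x/P_y.
Substituting into the budget: x* = 12 + 2/3·(M − 12·P_x − 4·P_y)/P_x, and y* = 4 + 1/3·(…)/P_y.
Discretionary income = 157 − 12·6 − 4·6 = 61; x* = 12 + 2/3·61/6 = 18.7778; y* = 4 + 1/3·61/6 = 7.3889.
Expenditure on y: 6·7.3889 = 44.3333; share = 0.2824.

share on y = 0.2824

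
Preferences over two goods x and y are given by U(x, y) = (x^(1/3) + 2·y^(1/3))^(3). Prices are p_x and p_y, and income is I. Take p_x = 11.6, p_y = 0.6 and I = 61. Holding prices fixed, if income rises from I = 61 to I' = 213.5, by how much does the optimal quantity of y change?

MU_x ∝ x^(-2/3), MU_y ∝ 2·y^(-2/3), so MRS = (1/2)·(y/x)^(2/3) = p_x/p_y.
Hence y/x = (2·p_x/p_y)^(1/(2/3)), i.e. raised to the 1.5 power.
With the ratio pinned down, the budget gives x* = I/(p_x + p_y·(y/x)) and y* = (y/x)·x*.
Numerically y/x = 240.439104, so x* = 61/(11.6 + 0.6·240.439104) = 0.3914 and y* = 240.439104·0.3914 = 94.1002.
At I' = 213.5: y* = 329.3508. Change: 329.3508 − 94.1002 = 235.2505.

Δy* = 235.2505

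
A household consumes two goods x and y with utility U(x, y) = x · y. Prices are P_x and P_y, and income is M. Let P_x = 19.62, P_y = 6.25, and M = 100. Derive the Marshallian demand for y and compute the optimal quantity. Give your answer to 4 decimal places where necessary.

y* = 8

Tangency: MRS = y/x = P_x/P_y.
Rearranging, P_y·y = P_x·x. Substituting into the budget gives P_x·x·(1 + 1) = M.
Demand: x*(P_x,P_y,M) = 0.5·M/P_x and y* = 0.5·M/P_y.
At P_x=19.62, P_y=6.25, M=100: y* = 0.5·100/6.25 = 8.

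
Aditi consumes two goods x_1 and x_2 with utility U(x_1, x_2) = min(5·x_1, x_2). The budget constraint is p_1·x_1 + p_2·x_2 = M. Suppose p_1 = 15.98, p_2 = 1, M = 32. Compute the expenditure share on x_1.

With perfect complements, no substitution: consume in ratio x_1:x_2 = 1:5.
Budget: p_1·x_1 + p_2·5·x_1 = M, so (p_1 + 5·p_2)·x_1 = M.
Demand: x_1*(p_1,p_2,M) = M/(p_1 + 5·p_2), x_2* = 5·M/(p_1 + 5·p_2).
Here 15.98 + 5·1 = 20.98, giving x_1* = 1.5253 and x_2* = 7.6263.
Expenditure on x_1: 15.98·1.5253 = 24.3737; share = 0.7617.

share on x_1 = 0.7617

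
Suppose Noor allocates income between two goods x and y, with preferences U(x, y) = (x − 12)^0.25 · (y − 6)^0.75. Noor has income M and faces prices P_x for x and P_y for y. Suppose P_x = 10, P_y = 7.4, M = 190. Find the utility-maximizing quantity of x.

Substituting into the budget: x* = 12 + 0.25·(M − 12·P_x − 6·P_y)/P_x, and y* = 6 + 0.75·(…)/P_y.
Discretionary income = 190 − 12·10 − 6·7.4 = 25.6; x* = 12 + 0.25·25.6/10 = 12.64.

x* = 12.64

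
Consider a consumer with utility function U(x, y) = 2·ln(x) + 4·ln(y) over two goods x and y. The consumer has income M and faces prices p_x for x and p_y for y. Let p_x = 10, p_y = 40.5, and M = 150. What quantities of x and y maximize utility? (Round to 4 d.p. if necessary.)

x* = 5, y* = 2.4691

The MRS is (1/2)·y/x. Set MRS = p_x/p_y.
So 2·p_y·y = 4·p_x·x; combined with the budget, a share 1/3 of income goes to x.
Demand: x*(p_x,p_y,M) = 1/3·M/p_x and y* = 2/3·M/p_y.
At p_x=10, p_y=40.5, M=150: x* = 1/3·150/10 = 5, y* = 2.4691.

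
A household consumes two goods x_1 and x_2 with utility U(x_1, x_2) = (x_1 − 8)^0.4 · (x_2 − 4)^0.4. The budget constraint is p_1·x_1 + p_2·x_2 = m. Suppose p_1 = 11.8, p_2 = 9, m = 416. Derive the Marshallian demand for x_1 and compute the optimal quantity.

Let x_1' = x_1−8, x_2' = x_2−4. MRS = x_2'/x_1' = p_1/p_2.
Substituting into the budget: x_1* = 8 + 0.5·(m − 8·p_1 − 4·p_2)/p_1, and x_2* = 4 + 0.5·(…)/p_2.
Discretionary income = 416 − 8·11.8 − 4·9 = 285.6; x_1* = 8 + 0.5·285.6/11.8 = 20.1017.

x_1* = 20.1017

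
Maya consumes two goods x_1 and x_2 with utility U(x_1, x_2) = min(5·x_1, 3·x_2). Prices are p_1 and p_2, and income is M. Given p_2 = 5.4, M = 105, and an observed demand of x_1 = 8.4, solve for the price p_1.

p_1 = 3.5

With perfect complements, no substitution: consume in ratio x_1:x_2 = 3:5.
Budget: p_1·x_1 + p_2·(5/3)·x_1 = M, so (3·p_1 + 5·p_2)·x_1 = 3·M.
Demand: x_1*(p_1,p_2,M) = 3·M/(3·p_1 + 5·p_2), x_2* = 5·M/(3·p_1 + 5·p_2).
Set x_1* = 8.4 in the demand function and solve for p_1: p_1 = 3.5.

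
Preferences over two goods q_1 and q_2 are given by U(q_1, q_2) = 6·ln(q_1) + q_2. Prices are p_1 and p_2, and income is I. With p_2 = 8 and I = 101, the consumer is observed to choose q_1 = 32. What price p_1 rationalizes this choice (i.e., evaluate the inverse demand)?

p_1 = 1.5

MU_q_1 = 6/q_1, MU_q_2 = 1. Tangency: 6/q_1 = p_1/p_2.
So q_1*(p_1,p_2) = 6·p_2/p_1, independent of income; and q_2* = (I − 6·p_2)/p_2.
Set q_1* = 32 in the demand function and solve for p_1: p_1 = 1.5.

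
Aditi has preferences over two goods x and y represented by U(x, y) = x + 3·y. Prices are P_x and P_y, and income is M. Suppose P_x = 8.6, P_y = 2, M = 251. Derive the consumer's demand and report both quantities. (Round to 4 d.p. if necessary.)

Linear utility — the consumer picks whichever good has higher MU/price: 1/8.6 = 0.1163 vs 3/2 = 1.5.
y gives more utility per dollar, so spend all income on y: y* = M/P_y, x* = 0.
Numerically: x* = 0, y* = 125.5.

x* = 0, y* = 125.5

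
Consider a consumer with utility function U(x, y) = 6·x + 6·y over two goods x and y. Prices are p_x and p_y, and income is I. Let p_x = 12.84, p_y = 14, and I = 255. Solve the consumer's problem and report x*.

x* = 19.8598

x gives more utility per dollar, so spend all income on x: x* = I/p_x, y* = 0.
Numerically: x* = 19.8598, y* = 0.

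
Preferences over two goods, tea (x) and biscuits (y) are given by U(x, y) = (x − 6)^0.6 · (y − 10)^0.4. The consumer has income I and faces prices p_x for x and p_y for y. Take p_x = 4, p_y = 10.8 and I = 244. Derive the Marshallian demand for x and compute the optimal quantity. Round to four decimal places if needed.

MRS = (3/2)·(y−10)/(x−6). Tangency with p_x/p_y gives y−10 = (2/3)·(p_x/p_y)·(x−6).
After buying the subsistence bundle (6, 10), a share 0.6 of the remaining income goes to x: x* = 6 + 0.6·(I − 6p_x − 10p_y)/p_x.
Discretionary income = 244 − 6·4 − 10·10.8 = 112; x* = 6 + 0.6·112/4 = 22.8.

x* = 22.8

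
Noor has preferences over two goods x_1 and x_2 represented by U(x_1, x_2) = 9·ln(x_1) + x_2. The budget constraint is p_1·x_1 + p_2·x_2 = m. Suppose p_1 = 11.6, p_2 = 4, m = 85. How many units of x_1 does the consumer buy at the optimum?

MU_x_1 = 9/x_1, MU_x_2 = 1. Tangency: 9/x_1 = p_1/p_2.
So x_1*(p_1,p_2) = 9·p_2/p_1, independent of income; and x_2* = (m − 9·p_2)/p_2.
At the given prices: x_1* = 9·4/11.6 = 3.1034.

x_1* = 3.1034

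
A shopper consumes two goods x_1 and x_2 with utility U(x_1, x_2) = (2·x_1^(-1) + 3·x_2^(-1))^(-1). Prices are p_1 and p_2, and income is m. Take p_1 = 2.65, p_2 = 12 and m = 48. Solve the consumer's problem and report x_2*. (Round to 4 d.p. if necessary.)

MRS = MU_x_1/MU_x_2 = (2/3)·(x_2/x_1)^(2). Set equal to p_1/p_2.
Hence x_2/x_1 = ((3/2)·p_1/p_2)^(1/(2)), i.e. raised to the 0.5 power.
With the ratio pinned down, the budget gives x_1* = m/(p_1 + p_2·(x_2/x_1)) and x_2* = (x_2/x_1)·x_1*.
Numerically x_2/x_1 = 0.575543, so x_1* = 48/(2.65 + 12·0.575543) = 5.0227 and x_2* = 0.575543·5.0227 = 2.8908.

x_2* = 2.8908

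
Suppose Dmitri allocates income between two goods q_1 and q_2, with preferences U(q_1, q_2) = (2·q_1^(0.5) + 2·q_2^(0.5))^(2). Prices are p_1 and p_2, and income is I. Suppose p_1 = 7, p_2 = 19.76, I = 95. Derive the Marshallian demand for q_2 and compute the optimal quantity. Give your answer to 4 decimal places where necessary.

q_2* = 1.2576

MU_q_1 ∝ 2·q_1^(-0.5), MU_q_2 ∝ 2·q_2^(-0.5), so MRS = (q_2/q_1)^(0.5) = p_1/p_2.
Solve for the ratio: q_2/q_1 = [p_1/p_2]^(2).
With the ratio pinned down, the budget gives q_1* = I/(p_1 + p_2·(q_2/q_1)) and q_2* = (q_2/q_1)·q_1*.
Numerically q_2/q_1 = 0.125494, so q_1* = 95/(7 + 19.76·0.125494) = 10.0214 and q_2* = 0.125494·10.0214 = 1.2576.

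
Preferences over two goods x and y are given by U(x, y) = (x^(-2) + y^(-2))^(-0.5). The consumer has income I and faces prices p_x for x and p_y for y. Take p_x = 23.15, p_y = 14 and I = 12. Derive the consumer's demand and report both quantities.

x* = 0.3022, y* = 0.3574

MRS = MU_x/MU_y = (y/x)^(3). Set equal to p_x/p_y.
Hence y/x = (p_x/p_y)^(1/(3)), i.e. raised to the 1/3 power.
Substitute y = (y/x)·x into the budget: x* = I/(p_x + p_y·(y/x)).
Numerically y/x = 1.182518, so x* = 12/(23.15 + 14·1.182518) = 0.3022 and y* = 1.182518·0.3022 = 0.3574.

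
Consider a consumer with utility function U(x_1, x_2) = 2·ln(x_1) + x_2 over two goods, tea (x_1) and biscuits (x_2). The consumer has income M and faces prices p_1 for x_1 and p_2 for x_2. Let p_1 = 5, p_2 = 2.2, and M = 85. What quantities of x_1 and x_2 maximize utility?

x_1* = 0.88, x_2* = 36.6364

Set MRS = p_1/p_2: (2/x_1)/1 = p_1/p_2.
So x_1*(p_1,p_2) = 2·p_2/p_1, independent of income; and x_2* = (M − 2·p_2)/p_2.
At the given prices: x_1* = 2·2.2/5 = 0.88, and x_2* = 36.6364.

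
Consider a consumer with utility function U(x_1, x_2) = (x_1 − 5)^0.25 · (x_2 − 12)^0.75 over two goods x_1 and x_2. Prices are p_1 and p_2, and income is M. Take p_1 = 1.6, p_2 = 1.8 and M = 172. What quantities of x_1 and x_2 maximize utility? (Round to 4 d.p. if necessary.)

x_1* = 27.25, x_2* = 71.3333

This is Cobb-Douglas in (x_1−5, x_2−12): tangency gives 0.25·p_2·(x_2−12) = 0.75·p_1·(x_1−5).
After buying the subsistence bundle (5, 12), a share 0.25 of the remaining income goes to x_1: x_1* = 5 + 0.25·(M − 5p_1 − 12p_2)/p_1.
Discretionary income = 172 − 5·1.6 − 12·1.8 = 142.4; x_1* = 5 + 0.25·142.4/1.6 = 27.25; x_2* = 12 + 0.75·142.4/1.8 = 71.3333.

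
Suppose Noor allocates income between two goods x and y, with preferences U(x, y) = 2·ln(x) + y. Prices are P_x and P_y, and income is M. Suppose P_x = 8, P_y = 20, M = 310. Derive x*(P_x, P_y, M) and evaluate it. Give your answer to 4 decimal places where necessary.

Set MRS = P_x/P_y: (2/x)/1 = P_x/P_y.
So x*(P_x,P_y) = 2·P_y/P_x, independent of income; and y* = (M − 2·P_y)/P_y.
At the given prices: x* = 2·20/8 = 5.

x* = 5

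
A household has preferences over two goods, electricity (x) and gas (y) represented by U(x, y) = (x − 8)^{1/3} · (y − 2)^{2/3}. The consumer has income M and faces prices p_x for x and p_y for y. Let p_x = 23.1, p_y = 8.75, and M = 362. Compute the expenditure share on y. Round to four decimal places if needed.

Let x' = x−8, y' = y−2. MRS = (1/2)·y'/x' = p_x/p_y.
After buying the subsistence bundle (8, 2), a share 1/3 of the remaining income goes to x: x* = 8 + 1/3·(M − 8p_x − 2p_y)/p_x.
Discretionary income = 362 − 8·23.1 − 2·8.75 = 159.7; x* = 8 + 1/3·159.7/23.1 = 10.3045; y* = 2 + 2/3·159.7/8.75 = 14.1676.
Expenditure on y: 8.75·14.1676 = 123.9667; share = 0.3424.

share on y = 0.3424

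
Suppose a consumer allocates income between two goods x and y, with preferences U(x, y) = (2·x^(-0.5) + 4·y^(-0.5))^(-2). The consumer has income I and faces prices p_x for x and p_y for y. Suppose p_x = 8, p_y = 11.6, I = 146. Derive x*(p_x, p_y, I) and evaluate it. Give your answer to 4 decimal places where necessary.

From the CES first-order condition, (1/2)·(y/x)^(1.5) = p_x/p_y.
Hence y/x = (2·p_x/p_y)^(1/(1.5)), i.e. raised to the 2/3 power.
With the ratio pinned down, the budget gives x* = I/(p_x + p_y·(y/x)) and y* = (y/x)·x*.
Numerically y/x = 1.239105, so x* = 146/(8 + 11.6·1.239105) = 6.5255.

x* = 6.5255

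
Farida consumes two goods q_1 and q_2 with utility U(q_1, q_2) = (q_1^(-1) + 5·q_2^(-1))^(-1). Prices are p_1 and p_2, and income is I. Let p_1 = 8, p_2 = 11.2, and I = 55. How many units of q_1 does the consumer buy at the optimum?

MU_q_1 ∝ q_1^(-2), MU_q_2 ∝ 5·q_2^(-2), so MRS = (1/5)·(q_2/q_1)^(2) = p_1/p_2.
Solve for the ratio: q_2/q_1 = [5·p_1/p_2]^(0.5).
Substitute q_2 = (q_2/q_1)·q_1 into the budget: q_1* = I/(p_1 + p_2·(q_2/q_1)).
Numerically q_2/q_1 = 1.889822, so q_1* = 55/(8 + 11.2·1.889822) = 1.8858.

q_1* = 1.8858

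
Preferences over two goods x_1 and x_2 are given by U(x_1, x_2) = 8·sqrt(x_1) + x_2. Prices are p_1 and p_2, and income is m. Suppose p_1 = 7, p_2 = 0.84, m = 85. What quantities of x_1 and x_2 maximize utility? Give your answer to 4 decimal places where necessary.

x_1* = 0.2304, x_2* = 99.2705

Utility is quasi-linear in x_2; the FOC for x_1 is 4/√x_1 = p_1/p_2.
Thus x_1* = (4·p_2/p_1)² — independent of m — with the rest of income spent on x_2.
Plugging in: x_1* = (4·0.84/7)² = 0.2304, x_2* = 99.2705.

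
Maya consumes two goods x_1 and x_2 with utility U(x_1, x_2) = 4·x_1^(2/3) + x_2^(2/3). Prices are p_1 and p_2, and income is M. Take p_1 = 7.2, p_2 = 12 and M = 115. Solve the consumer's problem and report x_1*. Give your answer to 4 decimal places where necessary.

From the CES first-order condition, 4·(x_2/x_1)^(1/3) = p_1/p_2.
Solve for the ratio: x_2/x_1 = [(1/4)·p_1/p_2]^(3).
With the ratio pinned down, the budget gives x_1* = M/(p_1 + p_2·(x_2/x_1)) and x_2* = (x_2/x_1)·x_1*.
Numerically x_2/x_1 = 0.003375, so x_1* = 115/(7.2 + 12·0.003375) = 15.8829.

x_1* = 15.8829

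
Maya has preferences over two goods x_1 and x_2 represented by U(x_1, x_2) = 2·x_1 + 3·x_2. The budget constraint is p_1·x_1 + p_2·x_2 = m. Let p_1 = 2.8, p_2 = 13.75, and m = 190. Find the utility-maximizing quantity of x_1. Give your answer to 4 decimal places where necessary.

x_1* = 67.8571

Perfect substitutes: compare marginal utility per dollar. 2/p_1 vs 3/p_2 → 0.7143 vs 0.2182.
x_1 gives more utility per dollar, so spend all income on x_1: x_1* = m/p_1, x_2* = 0.
Numerically: x_1* = 67.8571, x_2* = 0.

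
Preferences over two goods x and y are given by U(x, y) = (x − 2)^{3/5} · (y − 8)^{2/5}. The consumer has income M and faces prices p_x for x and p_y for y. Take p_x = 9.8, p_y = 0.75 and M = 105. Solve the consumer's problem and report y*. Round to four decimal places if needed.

MRS = (3/2)·(y−8)/(x−2). Tangency with p_x/p_y gives y−8 = (2/3)·(p_x/p_y)·(x−2).
After buying the subsistence bundle (2, 8), a share 0.6 of the remaining income goes to x: x* = 2 + 0.6·(M − 2p_x − 8p_y)/p_x.
Discretionary income = 105 − 2·9.8 − 8·0.75 = 79.4; y* = 8 + 0.4·79.4/0.75 = 50.3467.

y* = 50.3467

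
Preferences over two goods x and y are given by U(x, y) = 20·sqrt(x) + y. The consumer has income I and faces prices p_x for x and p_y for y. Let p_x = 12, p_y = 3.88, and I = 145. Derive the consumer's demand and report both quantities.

Set MRS = p_x/p_y: 10·x^(−1/2) = p_x/p_y.
Thus x* = (10·p_y/p_x)² — independent of I — with the rest of income spent on y.
Plugging in: x* = (10·3.88/12)² = 10.4544, y* = 5.0378.

x* = 10.4544, y* = 5.0378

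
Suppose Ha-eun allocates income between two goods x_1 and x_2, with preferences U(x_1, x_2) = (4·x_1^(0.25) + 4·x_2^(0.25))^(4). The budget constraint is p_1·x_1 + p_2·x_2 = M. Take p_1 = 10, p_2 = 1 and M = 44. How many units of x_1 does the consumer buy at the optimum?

x_1* = 1.3949

MU_x_1 ∝ 4·x_1^(-0.75), MU_x_2 ∝ 4·x_2^(-0.75), so MRS = (x_2/x_1)^(0.75) = p_1/p_2.
Solve for the ratio: x_2/x_1 = [p_1/p_2]^(4/3).
With the ratio pinned down, the budget gives x_1* = M/(p_1 + p_2·(x_2/x_1)) and x_2* = (x_2/x_1)·x_1*.
Numerically x_2/x_1 = 21.544347, so x_1* = 44/(10 + 1·21.544347) = 1.3949.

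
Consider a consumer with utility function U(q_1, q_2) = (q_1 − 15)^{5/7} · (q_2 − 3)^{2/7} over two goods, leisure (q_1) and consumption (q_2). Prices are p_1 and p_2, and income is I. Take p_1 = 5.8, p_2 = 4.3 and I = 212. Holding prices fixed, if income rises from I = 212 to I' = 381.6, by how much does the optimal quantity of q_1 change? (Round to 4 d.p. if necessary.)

Let q_1' = q_1−15, q_2' = q_2−3. MRS = (5/2)·q_2'/q_1' = p_1/p_2.
Substituting into the budget: q_1* = 15 + 5/7·(I − 15·p_1 − 3·p_2)/p_1, and q_2* = 3 + 2/7·(…)/p_2.
Discretionary income = 212 − 15·5.8 − 3·4.3 = 112.1; q_1* = 15 + 5/7·112.1/5.8 = 28.8054.
At I' = 381.6: q_1* = 49.6921. Change: 49.6921 − 28.8054 = 20.8867.

Δq_1* = 20.8867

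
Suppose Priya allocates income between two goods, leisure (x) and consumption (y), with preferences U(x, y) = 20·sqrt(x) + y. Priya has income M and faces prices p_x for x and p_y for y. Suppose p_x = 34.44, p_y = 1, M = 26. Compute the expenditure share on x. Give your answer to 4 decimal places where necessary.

share on x = 0.1117

Thus x* = (10·p_y/p_x)² — independent of M — with the rest of income spent on y.
Plugging in: x* = (10·1/34.44)² = 0.0843, y* = 23.0964.
Expenditure on x: 34.44·0.0843 = 2.9036; share = 0.1117.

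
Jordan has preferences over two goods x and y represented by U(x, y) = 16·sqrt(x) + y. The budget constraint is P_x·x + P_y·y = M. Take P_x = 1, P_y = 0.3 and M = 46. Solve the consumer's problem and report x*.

x* = 5.76

Utility is quasi-linear in y; the FOC for x is 8/√x = P_x/P_y.
Solve: √x = 8·P_y/P_x, so x*(P_x,P_y) = (8·P_y/P_x)², and y* = (M − P_x·x*)/P_y.
Plugging in: x* = (8·0.3/1)² = 5.76.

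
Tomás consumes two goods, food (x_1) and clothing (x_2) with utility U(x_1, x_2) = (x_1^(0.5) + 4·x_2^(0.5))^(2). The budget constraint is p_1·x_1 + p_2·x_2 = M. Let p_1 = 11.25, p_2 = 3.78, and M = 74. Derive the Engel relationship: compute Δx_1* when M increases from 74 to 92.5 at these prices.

Δx_1* = 0.0338

MRS = MU_x_1/MU_x_2 = (1/4)·(x_2/x_1)^(0.5). Set equal to p_1/p_2.
Solve for the ratio: x_2/x_1 = [4·p_1/p_2]^(2).
With the ratio pinned down, the budget gives x_1* = M/(p_1 + p_2·(x_2/x_1)) and x_2* = (x_2/x_1)·x_1*.
Numerically x_2/x_1 = 141.723356, so x_1* = 74/(11.25 + 3.78·141.723356) = 0.1353.
At M' = 92.5: x_1* = 0.1691. Change: 0.1691 − 0.1353 = 0.0338.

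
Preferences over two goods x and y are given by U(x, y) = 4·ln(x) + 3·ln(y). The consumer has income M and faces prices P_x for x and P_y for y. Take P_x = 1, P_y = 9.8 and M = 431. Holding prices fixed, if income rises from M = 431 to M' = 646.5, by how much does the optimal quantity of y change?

The MRS is (4/3)·y/x. Set MRS = P_x/P_y.
Rearranging, P_y·y = (3/4)·P_x·x. Substituting into the budget gives P_x·x·(1 + (3/4)) = M.
Demand: x*(P_x,P_y,M) = 4/7·M/P_x and y* = 3/7·M/P_y.
At P_x=1, P_y=9.8, M=431: y* = 3/7·431/9.8 = 18.8484.
At M' = 646.5: y* = 28.2726. Change: 28.2726 − 18.8484 = 9.4242.

Δy* = 9.4242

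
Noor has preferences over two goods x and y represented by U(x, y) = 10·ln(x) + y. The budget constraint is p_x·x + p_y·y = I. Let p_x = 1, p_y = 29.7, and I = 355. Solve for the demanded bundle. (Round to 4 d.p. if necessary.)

MU_x = 10/x, MU_y = 1. Tangency: 10/x = p_x/p_y.
So x*(p_x,p_y) = 10·p_y/p_x, independent of income; and y* = (I − 10·p_y)/p_y.
At the given prices: x* = 10·29.7/1 = 297, and y* = 1.9529.

x* = 297, y* = 1.9529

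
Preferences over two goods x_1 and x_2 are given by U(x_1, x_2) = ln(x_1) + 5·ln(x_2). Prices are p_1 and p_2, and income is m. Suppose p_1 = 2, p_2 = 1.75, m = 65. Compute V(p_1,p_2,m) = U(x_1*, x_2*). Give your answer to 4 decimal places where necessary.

V = 18.8517

Demand: x_1*(p_1,p_2,m) = 1/6·m/p_1 and x_2* = 5/6·m/p_2.
At p_1=2, p_2=1.75, m=65: x_1* = 1/6·65/2 = 5.4167, x_2* = 30.9524.
Utility at the optimum: U(5.4167, 30.9524) = 18.8517.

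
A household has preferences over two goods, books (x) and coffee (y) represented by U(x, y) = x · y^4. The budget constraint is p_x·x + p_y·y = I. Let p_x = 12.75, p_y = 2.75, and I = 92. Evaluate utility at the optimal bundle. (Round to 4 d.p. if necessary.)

Demand: x*(p_x,p_y,I) = 0.2·I/p_x and y* = 0.8·I/p_y.
At p_x=12.75, p_y=2.75, I=92: x* = 0.2·92/12.75 = 1.4431, y* = 26.7636.
Utility at the optimum: U(1.4431, 26.7636) = 740437.0132.

V = 740437.0132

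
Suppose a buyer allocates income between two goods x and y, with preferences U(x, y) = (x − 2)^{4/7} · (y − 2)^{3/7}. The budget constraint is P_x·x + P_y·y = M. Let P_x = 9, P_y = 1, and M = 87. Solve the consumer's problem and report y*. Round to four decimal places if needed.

This is Cobb-Douglas in (x−2, y−2): tangency gives 4/7·P_y·(y−2) = 3/7·P_x·(x−2).
After buying the subsistence bundle (2, 2), a share 4/7 of the remaining income goes to x: x* = 2 + 4/7·(M − 2P_x − 2P_y)/P_x.
Discretionary income = 87 − 2·9 − 2·1 = 67; y* = 2 + 3/7·67/1 = 30.7143.

y* = 30.7143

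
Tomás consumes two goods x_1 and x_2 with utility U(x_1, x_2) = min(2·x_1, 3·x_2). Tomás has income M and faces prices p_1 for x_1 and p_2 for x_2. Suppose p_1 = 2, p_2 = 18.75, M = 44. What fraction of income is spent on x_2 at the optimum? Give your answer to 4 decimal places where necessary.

Leontief preferences: the optimum is at the kink where x_1/3 = x_2/2, i.e. x_2 = (2/3)·x_1.
Budget: p_1·x_1 + p_2·(2/3)·x_1 = M, so (3·p_1 + 2·p_2)·x_1 = 3·M.
Demand: x_1*(p_1,p_2,M) = 3·M/(3·p_1 + 2·p_2), x_2* = 2·M/(3·p_1 + 2·p_2).
Here 3·2 + 2·18.75 = 43.5, giving x_1* = 3.0345 and x_2* = 2.023.
Expenditure on x_2: 18.75·2.023 = 37.931; share = 0.8621.

share on x_2 = 0.8621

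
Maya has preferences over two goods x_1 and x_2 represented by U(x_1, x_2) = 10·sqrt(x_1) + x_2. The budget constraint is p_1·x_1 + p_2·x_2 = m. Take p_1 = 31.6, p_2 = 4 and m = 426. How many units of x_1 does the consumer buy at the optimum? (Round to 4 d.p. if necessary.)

Utility is quasi-linear in x_2; the FOC for x_1 is 5/√x_1 = p_1/p_2.
Solve: √x_1 = 5·p_2/p_1, so x_1*(p_1,p_2) = (5·p_2/p_1)², and x_2* = (m − p_1·x_1*)/p_2.
Plugging in: x_1* = (5·4/31.6)² = 0.4006.

x_1* = 0.4006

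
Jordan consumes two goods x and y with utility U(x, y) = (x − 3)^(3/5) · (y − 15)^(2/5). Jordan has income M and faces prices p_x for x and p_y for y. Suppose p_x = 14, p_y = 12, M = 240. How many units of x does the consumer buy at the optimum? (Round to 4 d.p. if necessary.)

MRS = (3/2)·(y−15)/(x−3). Tangency with p_x/p_y gives y−15 = (2/3)·(p_x/p_y)·(x−3).
Substituting into the budget: x* = 3 + 0.6·(M − 3·p_x − 15·p_y)/p_x, and y* = 15 + 0.4·(…)/p_y.
Discretionary income = 240 − 3·14 − 15·12 = 18; x* = 3 + 0.6·18/14 = 3.7714.

x* = 3.7714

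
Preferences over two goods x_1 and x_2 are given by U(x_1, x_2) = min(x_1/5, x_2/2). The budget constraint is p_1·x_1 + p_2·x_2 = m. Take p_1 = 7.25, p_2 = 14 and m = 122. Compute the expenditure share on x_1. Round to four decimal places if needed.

With perfect complements, no substitution: consume in ratio x_1:x_2 = 5:2.
Budget: p_1·x_1 + p_2·(2/5)·x_1 = m, so (5·p_1 + 2·p_2)·x_1 = 5·m.
Demand: x_1*(p_1,p_2,m) = 5·m/(5·p_1 + 2·p_2), x_2* = 2·m/(5·p_1 + 2·p_2).
Here 5·7.25 + 2·14 = 64.25, giving x_1* = 9.4942 and x_2* = 3.7977.
Expenditure on x_1: 7.25·9.4942 = 68.8327; share = 0.5642.

share on x_1 = 0.5642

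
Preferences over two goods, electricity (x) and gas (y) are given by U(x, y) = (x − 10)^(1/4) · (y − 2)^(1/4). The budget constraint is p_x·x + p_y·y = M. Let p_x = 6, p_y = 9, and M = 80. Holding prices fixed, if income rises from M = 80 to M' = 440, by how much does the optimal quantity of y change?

Δy* = 20

MRS = (y−2)/(x−10). Tangency with p_x/p_y gives y−2 = (p_x/p_y)·(x−10).
After buying the subsistence bundle (10, 2), a share 0.5 of the remaining income goes to x: x* = 10 + 0.5·(M − 10p_x − 2p_y)/p_x.
Discretionary income = 80 − 10·6 − 2·9 = 2; y* = 2 + 0.5·2/9 = 2.1111.
At M' = 440: y* = 22.1111. Change: 22.1111 − 2.1111 = 20.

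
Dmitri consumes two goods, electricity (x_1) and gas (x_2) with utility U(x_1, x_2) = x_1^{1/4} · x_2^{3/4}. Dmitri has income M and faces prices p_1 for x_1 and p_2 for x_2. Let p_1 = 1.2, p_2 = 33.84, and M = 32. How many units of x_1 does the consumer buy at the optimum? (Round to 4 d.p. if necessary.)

x_1* = 6.6667

MU_x_1/MU_x_2 = (0.25·x_2)/(0.75·x_1); tangency sets this equal to p_1/p_2.
Rearranging, p_2·x_2 = 3·p_1·x_1. Substituting into the budget gives p_1·x_1·(1 + 3) = M.
Demand: x_1*(p_1,p_2,M) = 0.25·M/p_1 and x_2* = 0.75·M/p_2.
At p_1=1.2, p_2=33.84, M=32: x_1* = 0.25·32/1.2 = 6.6667.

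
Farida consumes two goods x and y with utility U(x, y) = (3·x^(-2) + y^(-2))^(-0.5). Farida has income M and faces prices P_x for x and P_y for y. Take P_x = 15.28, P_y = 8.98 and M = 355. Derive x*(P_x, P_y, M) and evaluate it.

x* = 15.6296

Substitute y = (y/x)·x into the budget: x* = M/(P_x + P_y·(y/x)).
Numerically y/x = 0.827768, so x* = 355/(15.28 + 8.98·0.827768) = 15.6296.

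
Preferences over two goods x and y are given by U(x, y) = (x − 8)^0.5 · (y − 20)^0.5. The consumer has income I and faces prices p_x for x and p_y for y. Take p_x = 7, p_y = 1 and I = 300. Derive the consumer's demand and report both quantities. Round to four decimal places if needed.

x* = 24, y* = 132

After buying the subsistence bundle (8, 20), a share 0.5 of the remaining income goes to x: x* = 8 + 0.5·(I − 8p_x − 20p_y)/p_x.
Discretionary income = 300 − 8·7 − 20·1 = 224; x* = 8 + 0.5·224/7 = 24; y* = 20 + 0.5·224/1 = 132.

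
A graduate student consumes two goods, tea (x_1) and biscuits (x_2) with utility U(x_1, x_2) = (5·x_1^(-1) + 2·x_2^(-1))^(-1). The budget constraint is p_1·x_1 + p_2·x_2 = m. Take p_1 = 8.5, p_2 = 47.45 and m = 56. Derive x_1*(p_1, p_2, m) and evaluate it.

From the CES first-order condition, (5/2)·(x_2/x_1)^(2) = p_1/p_2.
Hence x_2/x_1 = ((2/5)·p_1/p_2)^(1/(2)), i.e. raised to the 0.5 power.
Substitute x_2 = (x_2/x_1)·x_1 into the budget: x_1* = m/(p_1 + p_2·(x_2/x_1)).
Numerically x_2/x_1 = 0.267683, so x_1* = 56/(8.5 + 47.45·0.267683) = 2.6413.

x_1* = 2.6413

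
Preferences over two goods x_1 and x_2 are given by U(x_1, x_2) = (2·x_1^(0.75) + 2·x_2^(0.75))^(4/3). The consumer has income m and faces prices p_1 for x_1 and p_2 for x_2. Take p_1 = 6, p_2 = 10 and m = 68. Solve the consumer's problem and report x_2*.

x_2* = 1.2079

From the CES first-order condition, (x_2/x_1)^(0.25) = p_1/p_2.
Hence x_2/x_1 = (p_1/p_2)^(1/(0.25)), i.e. raised to the 4 power.
Substitute x_2 = (x_2/x_1)·x_1 into the budget: x_1* = m/(p_1 + p_2·(x_2/x_1)).
Numerically x_2/x_1 = 0.1296, so x_1* = 68/(6 + 10·0.1296) = 9.3202 and x_2* = 0.1296·9.3202 = 1.2079.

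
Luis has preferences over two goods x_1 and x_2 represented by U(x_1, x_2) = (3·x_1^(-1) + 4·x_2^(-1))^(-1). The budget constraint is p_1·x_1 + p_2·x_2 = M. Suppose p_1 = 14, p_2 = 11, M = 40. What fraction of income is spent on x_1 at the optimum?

From the CES first-order condition, (3/4)·(x_2/x_1)^(2) = p_1/p_2.
Hence x_2/x_1 = ((4/3)·p_1/p_2)^(1/(2)), i.e. raised to the 0.5 power.
Substitute x_2 = (x_2/x_1)·x_1 into the budget: x_1* = M/(p_1 + p_2·(x_2/x_1)).
Numerically x_2/x_1 = 1.302678, so x_1* = 40/(14 + 11·1.302678) = 1.412 and x_2* = 1.302678·1.412 = 1.8393.
Expenditure on x_1: 14·1.412 = 19.7674; share = 0.4942.

share on x_1 = 0.4942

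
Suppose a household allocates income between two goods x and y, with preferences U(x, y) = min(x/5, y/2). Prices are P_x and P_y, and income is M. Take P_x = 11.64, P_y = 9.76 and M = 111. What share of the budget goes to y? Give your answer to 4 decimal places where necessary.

With perfect complements, no substitution: consume in ratio x:y = 5:2.
Budget: P_x·x + P_y·(2/5)·x = M, so (5·P_x + 2·P_y)·x = 5·M.
Demand: x*(P_x,P_y,M) = 5·M/(5·P_x + 2·P_y), y* = 2·M/(5·P_x + 2·P_y).
Here 5·11.64 + 2·9.76 = 77.72, giving x* = 7.141 and y* = 2.8564.
Expenditure on y: 9.76·2.8564 = 27.8785; share = 0.2512.

share on y = 0.2512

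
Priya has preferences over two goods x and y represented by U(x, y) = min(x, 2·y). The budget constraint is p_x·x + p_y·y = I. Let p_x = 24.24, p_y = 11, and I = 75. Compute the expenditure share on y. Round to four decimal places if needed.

Leontief preferences: the optimum is at the kink where x/2 = y/1, i.e. y = (1/2)·x.
Budget: p_x·x + p_y·(1/2)·x = I, so (2·p_x + p_y)·x = 2·I.
Demand: x*(p_x,p_y,I) = 2·I/(2·p_x + p_y), y* = I/(2·p_x + p_y).
Here 2·24.24 + 11 = 59.48, giving x* = 2.5219 and y* = 1.2609.
Expenditure on y: 11·1.2609 = 13.8702; share = 0.1849.

share on y = 0.1849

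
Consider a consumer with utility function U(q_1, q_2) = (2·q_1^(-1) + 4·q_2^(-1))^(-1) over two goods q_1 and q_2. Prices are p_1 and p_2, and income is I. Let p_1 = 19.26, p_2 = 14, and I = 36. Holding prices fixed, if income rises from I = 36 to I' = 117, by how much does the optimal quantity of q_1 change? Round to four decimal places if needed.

Δq_1* = 1.9067

Substitute q_2 = (q_2/q_1)·q_1 into the budget: q_1* = I/(p_1 + p_2·(q_2/q_1)).
Numerically q_2/q_1 = 1.658743, so q_1* = 36/(19.26 + 14·1.658743) = 0.8474.
At I' = 117: q_1* = 2.7541. Change: 2.7541 − 0.8474 = 1.9067.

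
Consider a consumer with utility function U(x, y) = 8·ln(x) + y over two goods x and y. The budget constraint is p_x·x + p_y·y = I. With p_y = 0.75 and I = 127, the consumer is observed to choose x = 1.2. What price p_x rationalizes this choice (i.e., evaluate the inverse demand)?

p_x = 5

Set MRS = p_x/p_y: (8/x)/1 = p_x/p_y.
So x*(p_x,p_y) = 8·p_y/p_x, independent of income; and y* = (I − 8·p_y)/p_y.
Set x* = 1.2 in the demand function and solve for p_x: p_x = 5.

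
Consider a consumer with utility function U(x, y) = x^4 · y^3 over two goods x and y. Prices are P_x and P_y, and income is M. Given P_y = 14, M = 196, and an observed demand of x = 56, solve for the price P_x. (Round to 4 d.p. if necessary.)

P_x = 2

Tangency: MRS = (4/3)·y/x = P_x/P_y.
So 4·P_y·y = 3·P_x·x; combined with the budget, a share 4/7 of income goes to x.
Demand: x*(P_x,P_y,M) = 4/7·M/P_x and y* = 3/7·M/P_y.
Set x* = 56 in the demand function and solve for P_x: P_x = 2.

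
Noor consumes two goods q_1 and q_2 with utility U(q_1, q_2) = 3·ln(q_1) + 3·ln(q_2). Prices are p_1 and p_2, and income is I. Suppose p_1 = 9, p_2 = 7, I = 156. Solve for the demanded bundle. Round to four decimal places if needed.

Tangency: MRS = q_2/q_1 = p_1/p_2.
So 3·p_2·q_2 = 3·p_1·q_1; combined with the budget, a share 0.5 of income goes to q_1.
Demand: q_1*(p_1,p_2,I) = 0.5·I/p_1 and q_2* = 0.5·I/p_2.
At p_1=9, p_2=7, I=156: q_1* = 0.5·156/9 = 8.6667, q_2* = 11.1429.

q_1* = 8.6667, q_2* = 11.1429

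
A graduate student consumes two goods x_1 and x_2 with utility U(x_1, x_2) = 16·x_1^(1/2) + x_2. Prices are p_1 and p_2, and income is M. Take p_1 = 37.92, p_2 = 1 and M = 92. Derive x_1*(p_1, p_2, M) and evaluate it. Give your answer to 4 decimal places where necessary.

Thus x_1* = (8·p_2/p_1)² — independent of M — with the rest of income spent on x_2.
Plugging in: x_1* = (8·1/37.92)² = 0.0445.

x_1* = 0.0445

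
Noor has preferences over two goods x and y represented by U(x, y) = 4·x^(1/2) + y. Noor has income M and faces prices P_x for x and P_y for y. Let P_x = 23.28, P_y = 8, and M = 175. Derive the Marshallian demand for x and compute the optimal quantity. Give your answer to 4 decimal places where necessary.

x* = 0.4724

Utility is quasi-linear in y; the FOC for x is 2/√x = P_x/P_y.
Thus x* = (2·P_y/P_x)² — independent of M — with the rest of income spent on y.
Plugging in: x* = (2·8/23.28)² = 0.4724.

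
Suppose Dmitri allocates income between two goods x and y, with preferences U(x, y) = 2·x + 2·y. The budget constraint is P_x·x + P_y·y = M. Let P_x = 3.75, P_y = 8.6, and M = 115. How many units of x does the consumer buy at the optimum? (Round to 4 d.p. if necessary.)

Perfect substitutes: compare marginal utility per dollar. 2/P_x vs 2/P_y → 0.5333 vs 0.2326.
x gives more utility per dollar, so spend all income on x: x* = M/P_x, y* = 0.
Numerically: x* = 30.6667, y* = 0.

x* = 30.6667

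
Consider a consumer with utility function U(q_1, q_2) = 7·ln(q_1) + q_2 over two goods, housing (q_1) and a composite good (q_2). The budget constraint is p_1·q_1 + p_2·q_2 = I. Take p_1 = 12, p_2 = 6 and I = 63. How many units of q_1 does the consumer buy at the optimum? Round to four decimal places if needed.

q_1* = 3.5

Set MRS = p_1/p_2: (7/q_1)/1 = p_1/p_2.
So q_1*(p_1,p_2) = 7·p_2/p_1, independent of income; and q_2* = (I − 7·p_2)/p_2.
At the given prices: q_1* = 7·6/12 = 3.5.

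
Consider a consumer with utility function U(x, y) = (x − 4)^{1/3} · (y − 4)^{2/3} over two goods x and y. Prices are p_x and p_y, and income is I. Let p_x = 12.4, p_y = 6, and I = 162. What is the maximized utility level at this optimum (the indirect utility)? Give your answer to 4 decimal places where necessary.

MRS = (1/2)·(y−4)/(x−4). Tangency with p_x/p_y gives y−4 = 2·(p_x/p_y)·(x−4).
Substituting into the budget: x* = 4 + 1/3·(I − 4·p_x − 4·p_y)/p_x, and y* = 4 + 2/3·(…)/p_y.
Discretionary income = 162 − 4·12.4 − 4·6 = 88.4; x* = 4 + 1/3·88.4/12.4 = 6.3763; y* = 4 + 2/3·88.4/6 = 13.8222.
Utility at the optimum: U(6.3763, 13.8222) = 6.1204.

V = 6.1204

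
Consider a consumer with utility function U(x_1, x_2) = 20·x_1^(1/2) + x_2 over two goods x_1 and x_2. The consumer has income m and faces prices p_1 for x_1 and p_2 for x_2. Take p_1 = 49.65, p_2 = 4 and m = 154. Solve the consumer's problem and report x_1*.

Set MRS = p_1/p_2: 10·x_1^(−1/2) = p_1/p_2.
Thus x_1* = (10·p_2/p_1)² — independent of m — with the rest of income spent on x_2.
Plugging in: x_1* = (10·4/49.65)² = 0.6491.

x_1* = 0.6491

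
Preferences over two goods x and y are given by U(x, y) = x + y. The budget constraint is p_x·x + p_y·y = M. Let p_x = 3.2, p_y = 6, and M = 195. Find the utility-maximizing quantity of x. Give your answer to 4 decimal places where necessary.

Linear utility — the consumer picks whichever good has higher MU/price: 1/3.2 = 0.3125 vs 1/6 = 0.1667.
x gives more utility per dollar, so spend all income on x: x* = M/p_x, y* = 0.
Numerically: x* = 60.9375, y* = 0.

x* = 60.9375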